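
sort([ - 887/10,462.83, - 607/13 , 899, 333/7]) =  [ - 887/10, - 607/13, 333/7 , 462.83,899 ] 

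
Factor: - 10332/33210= - 14/45= - 2^1*3^( - 2)*5^ ( - 1)* 7^1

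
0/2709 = 0 = 0.00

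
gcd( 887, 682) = 1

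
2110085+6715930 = 8826015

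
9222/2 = 4611 = 4611.00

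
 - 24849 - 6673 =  - 31522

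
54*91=4914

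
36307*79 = 2868253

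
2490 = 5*498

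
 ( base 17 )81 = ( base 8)211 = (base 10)137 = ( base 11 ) 115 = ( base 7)254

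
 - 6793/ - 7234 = 6793/7234 = 0.94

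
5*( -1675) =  - 8375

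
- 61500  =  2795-64295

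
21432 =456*47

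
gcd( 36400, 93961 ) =7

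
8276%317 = 34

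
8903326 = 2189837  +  6713489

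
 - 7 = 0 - 7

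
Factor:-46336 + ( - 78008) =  - 124344 = - 2^3 * 3^2*11^1 * 157^1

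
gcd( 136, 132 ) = 4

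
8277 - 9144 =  - 867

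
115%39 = 37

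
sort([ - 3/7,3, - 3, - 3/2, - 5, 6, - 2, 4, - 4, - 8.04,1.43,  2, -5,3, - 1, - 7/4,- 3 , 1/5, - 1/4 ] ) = [ - 8.04, - 5, - 5, - 4, - 3, - 3, - 2, - 7/4, - 3/2  ,-1, - 3/7, - 1/4,1/5,  1.43, 2,  3, 3, 4, 6 ] 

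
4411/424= 10+171/424 =10.40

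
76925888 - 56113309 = 20812579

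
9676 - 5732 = 3944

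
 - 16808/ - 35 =480 + 8/35 = 480.23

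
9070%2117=602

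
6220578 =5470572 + 750006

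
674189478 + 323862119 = 998051597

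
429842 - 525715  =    -  95873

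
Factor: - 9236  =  -2^2*2309^1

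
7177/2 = 3588 + 1/2 = 3588.50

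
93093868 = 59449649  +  33644219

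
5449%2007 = 1435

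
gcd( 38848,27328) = 64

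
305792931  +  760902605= 1066695536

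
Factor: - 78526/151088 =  - 2^( - 3)*19^( - 1)*79^1 = - 79/152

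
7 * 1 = 7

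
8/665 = 8/665 = 0.01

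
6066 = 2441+3625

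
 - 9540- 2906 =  - 12446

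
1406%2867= 1406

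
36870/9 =4096 + 2/3 = 4096.67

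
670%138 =118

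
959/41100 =7/300 = 0.02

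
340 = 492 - 152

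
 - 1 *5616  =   - 5616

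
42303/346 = 122 + 91/346=122.26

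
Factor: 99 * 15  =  1485 =3^3*5^1*11^1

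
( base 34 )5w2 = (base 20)H3A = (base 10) 6870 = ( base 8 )15326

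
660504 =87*7592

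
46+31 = 77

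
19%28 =19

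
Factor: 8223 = 3^1*2741^1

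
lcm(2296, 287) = 2296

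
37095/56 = 37095/56  =  662.41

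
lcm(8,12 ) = 24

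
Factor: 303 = 3^1 * 101^1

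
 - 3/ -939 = 1/313 = 0.00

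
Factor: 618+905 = 1523^1=1523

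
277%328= 277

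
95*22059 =2095605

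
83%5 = 3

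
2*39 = 78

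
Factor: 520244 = 2^2*83^1*1567^1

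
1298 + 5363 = 6661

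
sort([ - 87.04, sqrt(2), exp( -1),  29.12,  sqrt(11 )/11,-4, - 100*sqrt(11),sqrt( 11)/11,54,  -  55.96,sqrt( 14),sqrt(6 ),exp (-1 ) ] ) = [ - 100*sqrt(11), - 87.04, - 55.96, - 4, sqrt(11)/11,sqrt (11)/11,exp( - 1 ),exp ( - 1 ) , sqrt(2), sqrt( 6) , sqrt(14),29.12,54 ] 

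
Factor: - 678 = -2^1 * 3^1  *113^1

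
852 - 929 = -77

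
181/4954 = 181/4954=0.04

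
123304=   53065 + 70239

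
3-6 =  - 3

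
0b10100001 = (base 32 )51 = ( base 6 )425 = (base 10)161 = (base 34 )4P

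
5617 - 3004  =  2613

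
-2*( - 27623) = 55246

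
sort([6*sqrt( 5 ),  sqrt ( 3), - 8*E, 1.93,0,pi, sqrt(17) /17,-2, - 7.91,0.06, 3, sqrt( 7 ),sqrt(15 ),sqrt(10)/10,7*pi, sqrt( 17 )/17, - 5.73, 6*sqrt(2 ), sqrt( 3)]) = [ - 8*E,  -  7.91, - 5.73, - 2,0,0.06,sqrt( 17)/17, sqrt( 17 )/17, sqrt( 10)/10,sqrt( 3 ),sqrt( 3),  1.93 , sqrt( 7 ), 3,  pi , sqrt( 15 ),6 *sqrt( 2 ),6*sqrt( 5),7*pi] 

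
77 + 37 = 114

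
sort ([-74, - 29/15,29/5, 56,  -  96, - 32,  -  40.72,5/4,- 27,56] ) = [ - 96, - 74, -40.72, - 32, - 27, - 29/15,5/4 , 29/5,56 , 56]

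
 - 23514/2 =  - 11757 = - 11757.00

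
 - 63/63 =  - 1 = - 1.00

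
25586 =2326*11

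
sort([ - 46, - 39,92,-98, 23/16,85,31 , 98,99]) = [  -  98, - 46, - 39 , 23/16, 31, 85, 92,98,99 ]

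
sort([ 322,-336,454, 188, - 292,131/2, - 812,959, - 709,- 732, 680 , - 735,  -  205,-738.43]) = [ - 812, - 738.43, - 735 ,- 732,  -  709,- 336, - 292,-205,  131/2, 188,322,  454,680,959]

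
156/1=156= 156.00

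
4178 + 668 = 4846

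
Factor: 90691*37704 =2^3*3^1*89^1*1019^1*1571^1 = 3419413464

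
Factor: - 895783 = -7^1 * 73^1 * 1753^1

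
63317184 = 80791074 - 17473890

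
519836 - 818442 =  -298606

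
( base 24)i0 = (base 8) 660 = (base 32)DG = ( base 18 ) 160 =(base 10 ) 432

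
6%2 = 0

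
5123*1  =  5123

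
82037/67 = 82037/67 = 1224.43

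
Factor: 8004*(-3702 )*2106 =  -2^4*3^6*13^1*23^1*29^1*617^1 = -  62402481648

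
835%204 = 19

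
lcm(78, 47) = 3666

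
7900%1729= 984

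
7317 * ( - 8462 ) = - 61916454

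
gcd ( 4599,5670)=63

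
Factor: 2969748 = 2^2*3^2 *82493^1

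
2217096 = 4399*504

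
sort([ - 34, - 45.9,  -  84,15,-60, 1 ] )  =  [-84, - 60, - 45.9, - 34, 1  ,  15 ]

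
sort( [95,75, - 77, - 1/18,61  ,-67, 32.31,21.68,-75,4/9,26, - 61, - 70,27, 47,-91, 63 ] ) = [ - 91, - 77, - 75, -70, - 67, - 61,-1/18,  4/9,21.68,26,27, 32.31, 47,61,63,75, 95] 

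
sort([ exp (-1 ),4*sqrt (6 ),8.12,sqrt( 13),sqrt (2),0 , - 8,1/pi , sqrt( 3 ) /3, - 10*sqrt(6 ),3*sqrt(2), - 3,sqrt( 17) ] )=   [ - 10*sqrt( 6), - 8,  -  3,0, 1/pi,exp( - 1),sqrt(3 )/3,sqrt( 2),sqrt( 13), sqrt(17), 3 * sqrt ( 2 ),8.12,4 * sqrt(6)]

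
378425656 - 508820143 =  - 130394487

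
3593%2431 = 1162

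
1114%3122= 1114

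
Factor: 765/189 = 3^( - 1)*5^1*7^( - 1 )*17^1 = 85/21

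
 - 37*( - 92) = 3404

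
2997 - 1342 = 1655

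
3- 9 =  - 6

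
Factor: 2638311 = 3^1 *13^1*61^1*1109^1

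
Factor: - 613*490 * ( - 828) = 248706360= 2^3*3^2*5^1*7^2*23^1 * 613^1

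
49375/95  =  9875/19 = 519.74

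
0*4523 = 0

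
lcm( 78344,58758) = 235032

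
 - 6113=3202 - 9315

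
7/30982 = 1/4426=0.00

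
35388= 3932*9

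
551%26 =5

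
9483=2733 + 6750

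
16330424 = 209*78136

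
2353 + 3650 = 6003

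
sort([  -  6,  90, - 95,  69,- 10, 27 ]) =[  -  95, - 10, - 6 , 27  ,  69,  90 ]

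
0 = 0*474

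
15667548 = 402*38974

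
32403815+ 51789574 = 84193389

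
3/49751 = 3/49751 = 0.00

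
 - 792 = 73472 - 74264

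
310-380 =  - 70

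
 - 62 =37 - 99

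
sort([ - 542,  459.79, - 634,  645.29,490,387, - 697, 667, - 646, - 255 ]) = [ - 697, - 646, - 634, - 542,  -  255,387,459.79,490, 645.29,667]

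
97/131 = 97/131 = 0.74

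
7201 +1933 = 9134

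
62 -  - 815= 877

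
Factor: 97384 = 2^3 * 7^1 * 37^1*47^1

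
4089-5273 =-1184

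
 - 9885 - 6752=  - 16637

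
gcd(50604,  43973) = 1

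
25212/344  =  73+25/86= 73.29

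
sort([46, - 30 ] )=[ - 30,46] 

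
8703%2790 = 333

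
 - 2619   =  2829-5448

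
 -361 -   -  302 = - 59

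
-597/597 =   -  1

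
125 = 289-164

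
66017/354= 186 + 173/354 = 186.49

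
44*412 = 18128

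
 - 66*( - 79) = 5214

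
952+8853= 9805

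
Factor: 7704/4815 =8/5 = 2^3*5^( - 1)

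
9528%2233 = 596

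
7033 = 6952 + 81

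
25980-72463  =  - 46483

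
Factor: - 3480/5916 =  - 2^1*5^1  *17^( - 1)=-10/17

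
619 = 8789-8170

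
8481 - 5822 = 2659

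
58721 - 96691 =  - 37970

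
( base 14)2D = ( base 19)23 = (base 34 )17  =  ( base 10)41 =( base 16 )29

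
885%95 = 30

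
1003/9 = 1003/9 = 111.44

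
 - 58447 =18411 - 76858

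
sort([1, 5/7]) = [5/7,1 ] 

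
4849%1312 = 913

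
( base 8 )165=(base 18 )69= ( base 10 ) 117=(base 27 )49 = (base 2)1110101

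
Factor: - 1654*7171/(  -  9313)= 11860834/9313 =2^1*67^( - 1)*71^1*101^1*139^(- 1 )*827^1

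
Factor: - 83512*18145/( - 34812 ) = 378831310/8703 =2^1*3^( - 2)*5^1*11^1*13^1*19^1 * 73^1 * 191^1*967^( - 1) 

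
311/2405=311/2405 =0.13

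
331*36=11916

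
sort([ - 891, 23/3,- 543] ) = [ - 891, - 543, 23/3]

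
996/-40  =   - 25 + 1/10=- 24.90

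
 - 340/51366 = -170/25683 = - 0.01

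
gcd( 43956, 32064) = 12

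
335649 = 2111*159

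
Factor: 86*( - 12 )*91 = -93912  =  - 2^3*3^1 * 7^1*13^1*43^1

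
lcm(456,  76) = 456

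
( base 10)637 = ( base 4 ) 21331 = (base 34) ip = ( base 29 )LS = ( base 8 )1175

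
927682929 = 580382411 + 347300518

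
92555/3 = 92555/3 = 30851.67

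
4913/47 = 4913/47  =  104.53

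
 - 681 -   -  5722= 5041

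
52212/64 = 815+ 13/16 = 815.81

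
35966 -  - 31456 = 67422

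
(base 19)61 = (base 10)115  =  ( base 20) 5F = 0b1110011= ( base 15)7a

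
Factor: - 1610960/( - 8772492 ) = 2^2*3^ (- 1 )*5^1* 13^1*1549^1 * 731041^(  -  1 ) = 402740/2193123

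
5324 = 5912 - 588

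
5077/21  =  5077/21  =  241.76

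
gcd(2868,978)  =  6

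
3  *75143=225429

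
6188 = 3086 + 3102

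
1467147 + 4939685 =6406832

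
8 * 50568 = 404544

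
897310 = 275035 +622275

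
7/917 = 1/131 = 0.01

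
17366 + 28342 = 45708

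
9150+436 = 9586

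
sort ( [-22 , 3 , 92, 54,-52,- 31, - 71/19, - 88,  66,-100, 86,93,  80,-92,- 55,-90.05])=[ - 100,  -  92, - 90.05, - 88 ,  -  55,  -  52,-31, - 22, - 71/19,3, 54, 66, 80,  86,  92,93]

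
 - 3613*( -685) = 2474905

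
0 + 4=4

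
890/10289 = 890/10289=0.09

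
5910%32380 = 5910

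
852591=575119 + 277472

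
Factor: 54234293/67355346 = 2^ ( - 1 )*3^( - 1) * 61^ (-1)*184031^(-1)*54234293^1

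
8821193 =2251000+6570193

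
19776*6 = 118656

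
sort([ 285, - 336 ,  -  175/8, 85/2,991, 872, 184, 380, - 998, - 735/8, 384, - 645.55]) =[ -998,  -  645.55, - 336,- 735/8,-175/8,85/2, 184,285,380,  384,872, 991 ]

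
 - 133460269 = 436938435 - 570398704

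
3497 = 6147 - 2650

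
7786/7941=7786/7941 = 0.98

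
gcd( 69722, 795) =1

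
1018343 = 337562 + 680781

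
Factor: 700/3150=2/9 = 2^1*3^( - 2)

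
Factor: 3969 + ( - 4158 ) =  - 189 = - 3^3*7^1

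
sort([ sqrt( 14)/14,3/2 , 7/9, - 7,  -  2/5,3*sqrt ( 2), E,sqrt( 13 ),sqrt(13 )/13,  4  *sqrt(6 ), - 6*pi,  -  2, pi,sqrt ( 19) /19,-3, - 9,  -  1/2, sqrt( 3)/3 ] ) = [- 6*pi,-9, - 7, - 3,- 2, - 1/2, - 2/5, sqrt(19)/19,sqrt(14 )/14, sqrt( 13)/13, sqrt( 3 )/3,7/9,3/2 , E, pi,sqrt(13),3*sqrt(2) , 4*sqrt ( 6)] 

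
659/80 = 8+19/80= 8.24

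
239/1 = 239 = 239.00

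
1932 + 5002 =6934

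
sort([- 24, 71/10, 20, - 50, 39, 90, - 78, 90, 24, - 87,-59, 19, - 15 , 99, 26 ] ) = [ - 87, - 78, - 59,-50, - 24, - 15,71/10, 19, 20,24,  26, 39, 90,90,99 ]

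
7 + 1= 8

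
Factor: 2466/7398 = 1/3 = 3^( - 1)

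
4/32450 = 2/16225 = 0.00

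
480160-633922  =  - 153762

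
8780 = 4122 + 4658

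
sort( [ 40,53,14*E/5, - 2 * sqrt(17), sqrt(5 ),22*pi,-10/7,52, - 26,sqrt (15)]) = [ - 26, - 2*sqrt(17),-10/7,sqrt(5 ), sqrt(15 ),14*E/5, 40,52,53,22*pi] 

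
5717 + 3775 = 9492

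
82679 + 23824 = 106503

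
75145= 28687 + 46458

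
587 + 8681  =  9268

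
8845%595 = 515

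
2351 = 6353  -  4002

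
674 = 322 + 352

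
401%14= 9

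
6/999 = 2/333=0.01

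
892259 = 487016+405243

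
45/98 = 45/98= 0.46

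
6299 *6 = 37794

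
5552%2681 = 190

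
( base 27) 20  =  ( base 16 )36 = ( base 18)30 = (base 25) 24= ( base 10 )54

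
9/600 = 3/200 = 0.01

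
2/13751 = 2/13751 = 0.00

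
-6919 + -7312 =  - 14231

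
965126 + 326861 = 1291987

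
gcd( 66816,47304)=72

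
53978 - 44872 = 9106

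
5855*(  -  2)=  -  11710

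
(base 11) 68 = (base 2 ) 1001010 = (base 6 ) 202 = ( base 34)26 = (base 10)74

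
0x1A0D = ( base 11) 5013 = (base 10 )6669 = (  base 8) 15015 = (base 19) i90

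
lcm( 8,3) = 24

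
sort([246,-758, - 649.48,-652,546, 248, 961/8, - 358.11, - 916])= [- 916, - 758, -652 , - 649.48, - 358.11, 961/8,246,248 , 546]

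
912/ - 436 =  - 3 + 99/109 = - 2.09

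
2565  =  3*855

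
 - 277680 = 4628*( - 60)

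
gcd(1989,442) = 221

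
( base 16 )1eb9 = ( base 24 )dfh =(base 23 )ejm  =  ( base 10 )7865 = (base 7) 31634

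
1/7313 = 1/7313 = 0.00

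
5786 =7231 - 1445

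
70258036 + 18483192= 88741228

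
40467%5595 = 1302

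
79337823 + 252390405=331728228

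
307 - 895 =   -  588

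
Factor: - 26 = -2^1*13^1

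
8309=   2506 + 5803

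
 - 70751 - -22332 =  -48419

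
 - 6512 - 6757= -13269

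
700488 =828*846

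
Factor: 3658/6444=1829/3222 = 2^( - 1)*3^(-2)*31^1*59^1 * 179^( - 1)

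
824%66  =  32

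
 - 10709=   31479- 42188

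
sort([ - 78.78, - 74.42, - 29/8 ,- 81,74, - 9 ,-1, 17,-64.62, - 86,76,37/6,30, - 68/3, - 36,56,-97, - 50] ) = [ - 97,-86,-81, - 78.78, - 74.42,-64.62,-50,-36,-68/3,-9,- 29/8, - 1 , 37/6,  17, 30,  56,74, 76] 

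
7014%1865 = 1419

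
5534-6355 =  - 821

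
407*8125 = 3306875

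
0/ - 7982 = 0/1=- 0.00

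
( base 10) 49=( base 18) 2d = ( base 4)301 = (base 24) 21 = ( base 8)61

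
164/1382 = 82/691  =  0.12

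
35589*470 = 16726830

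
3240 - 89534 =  - 86294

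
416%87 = 68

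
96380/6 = 48190/3 = 16063.33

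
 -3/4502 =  - 3/4502  =  -  0.00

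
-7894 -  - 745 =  - 7149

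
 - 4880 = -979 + - 3901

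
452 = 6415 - 5963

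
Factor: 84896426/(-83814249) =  -2^1 * 3^ ( - 1 ) * 37^1*2477^( - 1 )*11279^( - 1)*1147249^1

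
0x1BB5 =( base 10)7093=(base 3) 100201201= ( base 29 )8ch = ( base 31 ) 7BP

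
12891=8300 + 4591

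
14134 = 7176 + 6958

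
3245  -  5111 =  - 1866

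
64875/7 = 64875/7  =  9267.86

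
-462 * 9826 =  - 4539612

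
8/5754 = 4/2877 =0.00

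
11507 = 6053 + 5454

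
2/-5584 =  - 1 + 2791/2792 = - 0.00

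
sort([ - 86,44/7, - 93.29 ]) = [ - 93.29, - 86,44/7 ]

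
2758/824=3 + 143/412 = 3.35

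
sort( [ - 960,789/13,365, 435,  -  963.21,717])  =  [  -  963.21,  -  960,  789/13 , 365, 435,717]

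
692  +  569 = 1261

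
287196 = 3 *95732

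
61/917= 61/917 = 0.07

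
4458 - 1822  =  2636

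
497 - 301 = 196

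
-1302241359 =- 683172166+-619069193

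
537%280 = 257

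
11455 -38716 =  - 27261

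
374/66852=187/33426 = 0.01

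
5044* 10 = 50440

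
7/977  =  7/977= 0.01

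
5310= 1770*3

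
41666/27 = 1543 + 5/27 = 1543.19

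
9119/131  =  9119/131 = 69.61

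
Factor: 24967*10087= 251842129 = 7^1*11^1*131^1*24967^1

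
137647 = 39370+98277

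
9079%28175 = 9079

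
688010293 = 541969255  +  146041038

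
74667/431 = 173 + 104/431=173.24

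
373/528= 373/528 = 0.71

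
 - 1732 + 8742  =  7010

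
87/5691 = 29/1897 = 0.02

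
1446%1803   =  1446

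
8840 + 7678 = 16518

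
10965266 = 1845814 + 9119452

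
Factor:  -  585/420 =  - 39/28=-2^( - 2) * 3^1*7^( - 1 )*13^1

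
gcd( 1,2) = 1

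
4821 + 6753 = 11574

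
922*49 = 45178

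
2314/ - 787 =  - 3 + 47/787= -2.94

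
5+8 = 13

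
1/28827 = 1/28827 = 0.00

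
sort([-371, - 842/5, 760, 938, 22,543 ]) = [ - 371 , - 842/5,22, 543, 760, 938]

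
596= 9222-8626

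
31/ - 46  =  - 31/46= - 0.67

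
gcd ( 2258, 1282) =2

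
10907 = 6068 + 4839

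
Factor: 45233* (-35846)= - 2^1 * 17923^1*45233^1 = - 1621422118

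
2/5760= 1/2880= 0.00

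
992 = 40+952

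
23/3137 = 23/3137  =  0.01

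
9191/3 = 3063 + 2/3 = 3063.67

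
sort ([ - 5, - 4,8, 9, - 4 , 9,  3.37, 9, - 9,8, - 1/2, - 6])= [ - 9,-6,  -  5, - 4, - 4, - 1/2, 3.37,8,8 , 9,9 , 9 ] 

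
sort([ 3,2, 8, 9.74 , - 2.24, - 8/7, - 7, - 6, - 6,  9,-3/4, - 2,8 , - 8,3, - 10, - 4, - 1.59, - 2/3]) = [ - 10 , - 8, - 7, - 6, - 6, - 4, -2.24, - 2, - 1.59, - 8/7, - 3/4, - 2/3,2,3,  3, 8, 8,9,9.74]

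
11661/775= 15 + 36/775= 15.05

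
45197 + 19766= 64963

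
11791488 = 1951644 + 9839844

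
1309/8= 1309/8 = 163.62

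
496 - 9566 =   -  9070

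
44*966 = 42504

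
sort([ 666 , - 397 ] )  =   [ - 397,666]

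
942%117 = 6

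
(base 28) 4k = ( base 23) 5h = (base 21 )66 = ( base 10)132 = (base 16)84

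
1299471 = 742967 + 556504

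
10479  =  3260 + 7219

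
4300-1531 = 2769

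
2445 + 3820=6265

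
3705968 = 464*7987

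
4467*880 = 3930960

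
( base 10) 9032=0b10001101001000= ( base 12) 5288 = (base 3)110101112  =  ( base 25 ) EB7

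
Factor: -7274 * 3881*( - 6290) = 177569178260 = 2^2 * 5^1*17^1*37^1 * 3637^1*3881^1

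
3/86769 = 1/28923 = 0.00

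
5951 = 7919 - 1968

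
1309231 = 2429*539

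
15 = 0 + 15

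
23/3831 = 23/3831 = 0.01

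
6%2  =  0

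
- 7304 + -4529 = - 11833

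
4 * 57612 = 230448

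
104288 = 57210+47078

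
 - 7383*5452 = - 40252116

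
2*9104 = 18208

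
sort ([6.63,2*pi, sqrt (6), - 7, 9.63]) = [ - 7,  sqrt( 6),2*  pi , 6.63 , 9.63 ]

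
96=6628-6532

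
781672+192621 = 974293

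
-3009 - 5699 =  -  8708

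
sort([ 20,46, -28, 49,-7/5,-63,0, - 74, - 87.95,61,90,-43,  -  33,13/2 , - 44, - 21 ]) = [ - 87.95, - 74, - 63,-44, - 43,-33,-28 , - 21,-7/5,0, 13/2,20,46,49, 61, 90] 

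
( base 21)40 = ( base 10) 84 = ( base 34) 2g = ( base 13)66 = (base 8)124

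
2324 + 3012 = 5336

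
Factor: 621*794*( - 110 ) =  -2^2*3^3*5^1*11^1*23^1*397^1 = - 54238140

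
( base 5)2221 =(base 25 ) cb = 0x137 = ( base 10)311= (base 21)EH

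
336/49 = 48/7 = 6.86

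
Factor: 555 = 3^1*5^1 * 37^1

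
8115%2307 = 1194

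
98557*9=887013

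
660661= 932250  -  271589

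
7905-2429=5476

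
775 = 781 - 6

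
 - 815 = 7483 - 8298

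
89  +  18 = 107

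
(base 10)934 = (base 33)SA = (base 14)4AA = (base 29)136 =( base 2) 1110100110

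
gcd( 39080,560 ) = 40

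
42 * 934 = 39228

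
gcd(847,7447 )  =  11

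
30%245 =30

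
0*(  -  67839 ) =0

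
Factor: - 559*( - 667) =372853 =13^1  *23^1*29^1*43^1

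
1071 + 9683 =10754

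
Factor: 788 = 2^2 * 197^1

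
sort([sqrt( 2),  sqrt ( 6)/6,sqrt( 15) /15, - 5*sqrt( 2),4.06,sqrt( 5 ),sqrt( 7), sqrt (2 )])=[ - 5 * sqrt( 2),sqrt(15 )/15,sqrt( 6)/6,sqrt( 2),sqrt( 2 ), sqrt( 5 ),sqrt(7 ), 4.06 ] 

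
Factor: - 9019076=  - 2^2*11^1*204979^1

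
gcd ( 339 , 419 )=1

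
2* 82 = 164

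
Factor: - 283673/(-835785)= 3^( -3)*5^(-1)*13^1  *41^( - 1)*151^( - 1 )*21821^1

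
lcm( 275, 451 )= 11275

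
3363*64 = 215232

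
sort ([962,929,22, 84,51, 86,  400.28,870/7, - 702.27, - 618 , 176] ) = [ - 702.27, - 618,22,  51,84,  86 , 870/7,176, 400.28,929,962 ] 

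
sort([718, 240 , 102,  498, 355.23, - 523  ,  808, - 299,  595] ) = [-523, - 299, 102, 240, 355.23, 498, 595, 718, 808]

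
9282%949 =741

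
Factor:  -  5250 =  - 2^1 * 3^1 * 5^3*7^1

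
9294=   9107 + 187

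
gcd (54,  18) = 18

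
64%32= 0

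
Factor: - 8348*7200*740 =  - 44478144000= -2^9*3^2*5^3*37^1*2087^1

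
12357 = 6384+5973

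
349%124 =101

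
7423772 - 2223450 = 5200322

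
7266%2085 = 1011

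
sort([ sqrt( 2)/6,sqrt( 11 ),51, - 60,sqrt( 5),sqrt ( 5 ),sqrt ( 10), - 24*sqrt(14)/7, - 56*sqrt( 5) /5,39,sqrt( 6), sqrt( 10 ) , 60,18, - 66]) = [ -66, -60, - 56 * sqrt( 5 ) /5, - 24 * sqrt( 14 )/7,sqrt( 2 )/6, sqrt(5 ),sqrt(5),sqrt (6 ) , sqrt( 10 ),sqrt ( 10), sqrt ( 11),18,39,51,60] 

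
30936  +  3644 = 34580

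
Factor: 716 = 2^2*179^1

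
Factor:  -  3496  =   - 2^3*19^1*23^1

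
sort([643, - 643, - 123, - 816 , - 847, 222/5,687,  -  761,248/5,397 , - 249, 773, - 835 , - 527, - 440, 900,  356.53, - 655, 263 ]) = [-847, - 835, - 816, - 761, - 655, - 643, - 527, - 440, - 249 , - 123, 222/5, 248/5, 263 , 356.53, 397,643, 687, 773,900 ] 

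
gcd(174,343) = 1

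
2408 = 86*28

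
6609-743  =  5866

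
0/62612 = 0 = 0.00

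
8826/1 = 8826 = 8826.00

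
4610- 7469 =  - 2859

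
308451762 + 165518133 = 473969895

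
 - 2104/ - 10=1052/5 = 210.40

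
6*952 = 5712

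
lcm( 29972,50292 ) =2967228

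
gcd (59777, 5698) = 1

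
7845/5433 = 2615/1811 = 1.44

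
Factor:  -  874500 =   -  2^2 * 3^1*5^3*11^1*53^1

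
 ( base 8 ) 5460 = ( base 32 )2PG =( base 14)1088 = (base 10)2864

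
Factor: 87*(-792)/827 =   -  2^3*3^3* 11^1 *29^1*827^( - 1 ) = - 68904/827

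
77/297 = 7/27 = 0.26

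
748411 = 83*9017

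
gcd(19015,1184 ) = 1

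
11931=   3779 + 8152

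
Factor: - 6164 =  - 2^2*23^1*67^1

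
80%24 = 8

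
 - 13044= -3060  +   - 9984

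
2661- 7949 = - 5288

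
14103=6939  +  7164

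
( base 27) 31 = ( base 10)82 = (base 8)122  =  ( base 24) 3a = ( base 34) 2E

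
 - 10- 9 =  - 19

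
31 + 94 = 125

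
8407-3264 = 5143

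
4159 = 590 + 3569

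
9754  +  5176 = 14930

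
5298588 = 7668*691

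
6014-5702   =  312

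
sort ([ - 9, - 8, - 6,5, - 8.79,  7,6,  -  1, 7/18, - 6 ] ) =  [ - 9,-8.79 ,-8, - 6, -6, - 1,7/18,5,6,7]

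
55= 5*11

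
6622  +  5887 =12509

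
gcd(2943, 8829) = 2943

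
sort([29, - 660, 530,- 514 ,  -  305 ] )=[ - 660,-514,-305,29,530]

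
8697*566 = 4922502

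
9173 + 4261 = 13434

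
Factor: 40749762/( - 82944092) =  - 2^(-1)*3^1*7^(-1) * 11^(-1 )*197^(  -  1)*1367^ ( - 1)*1733^1*3919^1 = - 20374881/41472046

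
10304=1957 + 8347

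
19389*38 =736782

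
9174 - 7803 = 1371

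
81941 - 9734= 72207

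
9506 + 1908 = 11414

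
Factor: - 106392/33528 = - 13^1*31^1*127^(  -  1)=- 403/127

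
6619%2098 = 325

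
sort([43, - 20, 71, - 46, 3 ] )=[  -  46, - 20, 3,43, 71]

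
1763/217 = 8 +27/217  =  8.12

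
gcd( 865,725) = 5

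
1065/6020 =213/1204 = 0.18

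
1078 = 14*77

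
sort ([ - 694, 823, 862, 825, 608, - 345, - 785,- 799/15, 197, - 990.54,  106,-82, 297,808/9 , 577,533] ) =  [ - 990.54, - 785 , - 694, - 345, - 82,  -  799/15, 808/9, 106, 197,297, 533, 577,608, 823, 825, 862]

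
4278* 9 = 38502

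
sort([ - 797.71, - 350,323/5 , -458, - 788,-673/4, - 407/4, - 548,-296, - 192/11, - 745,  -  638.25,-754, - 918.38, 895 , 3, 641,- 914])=[-918.38,  -  914 , - 797.71 ,-788, - 754,-745, - 638.25,-548, - 458, - 350, - 296,- 673/4,-407/4, - 192/11, 3,323/5,  641, 895]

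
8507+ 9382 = 17889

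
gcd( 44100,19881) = 9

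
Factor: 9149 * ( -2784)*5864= - 2^8*3^1 * 7^1 * 29^1 * 733^1*1307^1 = -149360865024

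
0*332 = 0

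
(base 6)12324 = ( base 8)3474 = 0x73C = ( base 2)11100111100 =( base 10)1852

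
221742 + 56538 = 278280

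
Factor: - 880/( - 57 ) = 2^4 * 3^( - 1) * 5^1  *11^1 * 19^( - 1 )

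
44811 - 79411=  - 34600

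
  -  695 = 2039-2734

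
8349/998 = 8 +365/998 =8.37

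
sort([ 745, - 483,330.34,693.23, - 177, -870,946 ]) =[ - 870, - 483,  -  177,330.34,693.23,745  ,  946]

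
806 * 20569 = 16578614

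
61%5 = 1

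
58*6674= 387092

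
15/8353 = 15/8353 = 0.00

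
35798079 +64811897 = 100609976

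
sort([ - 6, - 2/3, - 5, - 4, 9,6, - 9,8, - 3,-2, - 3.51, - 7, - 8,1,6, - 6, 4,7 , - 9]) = [ - 9, - 9, - 8,-7, - 6, - 6,- 5,-4, - 3.51,-3 , - 2,  -  2/3,1,4,6,6,7,8,9]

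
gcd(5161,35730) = 397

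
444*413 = 183372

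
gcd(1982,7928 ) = 1982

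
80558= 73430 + 7128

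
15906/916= 7953/458 =17.36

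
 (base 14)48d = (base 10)909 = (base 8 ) 1615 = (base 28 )14d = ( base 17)328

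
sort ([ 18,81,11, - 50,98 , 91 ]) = [ - 50,11, 18, 81,  91,98]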